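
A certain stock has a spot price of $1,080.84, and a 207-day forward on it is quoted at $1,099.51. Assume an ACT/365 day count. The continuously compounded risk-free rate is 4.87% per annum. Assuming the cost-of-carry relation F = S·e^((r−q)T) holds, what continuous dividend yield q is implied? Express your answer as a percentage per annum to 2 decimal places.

From F = S·e^((r−q)T): (r − q) = ln(F/S)/T
ln(1099.51/1080.84) = ln(1.017274) = 0.017127
(r − q) = 0.017127 / (207/365) = 0.030200
q = r − ln(F/S)/T = 0.0487 − 0.030200 = 0.018500
q = 1.85%

1.85%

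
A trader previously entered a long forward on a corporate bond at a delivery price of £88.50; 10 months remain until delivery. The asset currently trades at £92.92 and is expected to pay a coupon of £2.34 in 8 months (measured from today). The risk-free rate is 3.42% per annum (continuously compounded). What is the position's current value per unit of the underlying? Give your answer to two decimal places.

PV(remaining coupons) I = 2.34·e^(−0.0342·8/12) = 2.2873
Current forward F = (S − I)·e^(rT) = (92.92 − 2.2873)·e^(0.0342·10/12) = 90.6327 × 1.028910 = 93.2529
Value (long) = (F − K)·e^(−rT) = (93.2529 − 88.50) × 0.971902 = 4.6194
Value = £4.62

£4.62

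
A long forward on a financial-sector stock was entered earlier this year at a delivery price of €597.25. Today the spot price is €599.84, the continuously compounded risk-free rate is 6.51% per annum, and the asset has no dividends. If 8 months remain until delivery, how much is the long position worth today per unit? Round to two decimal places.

€27.96

Current fair forward for the remaining 8 months: F = S·e^(r·T), r = 0.0651
F = 599.84 · e^(0.0651 × 8/12) = 599.84 × 1.044356 = 626.4465
Value of long forward = (F − K)·e^(−rT) = (626.4465 − 597.25) · e^(−0.0651·8/12)
= 29.1965 × 0.957528 = 27.96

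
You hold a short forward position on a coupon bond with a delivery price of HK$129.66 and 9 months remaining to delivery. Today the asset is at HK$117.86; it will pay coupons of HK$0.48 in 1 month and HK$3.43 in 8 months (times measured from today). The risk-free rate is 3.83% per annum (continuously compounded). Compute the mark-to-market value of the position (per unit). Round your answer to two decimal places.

PV(remaining coupons) I = 0.48·e^(−0.0383·1/12) + 3.43·e^(−0.0383·8/12) = 3.8220
Current forward F = (S − I)·e^(rT) = (117.86 − 3.8220)·e^(0.0383·9/12) = 114.0380 × 1.029142 = 117.3613
Value (long) = (F − K)·e^(−rT) = (117.3613 − 129.66) × 0.971684 = -11.9505
Short position value = −(long value) = HK$11.95

HK$11.95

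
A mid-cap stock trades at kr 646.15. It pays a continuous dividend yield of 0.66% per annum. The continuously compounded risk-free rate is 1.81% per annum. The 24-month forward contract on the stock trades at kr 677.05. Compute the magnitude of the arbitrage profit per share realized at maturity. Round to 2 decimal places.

kr 15.87 per share

Fair forward: F* = S·e^(carry·T), with carry = (r − q) = 0.0181 − 0.0066 = 0.0115
F* = 646.15 · e^(0.0115 × 24/12) = 646.15 · e^0.023000 = 646.15 × 1.023267 = kr 661.1840
Market kr 677.05 > fair kr 661.1840: forward overpriced → cash-and-carry (buy spot, short the forward).
At maturity, profit = |F_mkt − F*| = |677.05 − 661.1840| = kr 15.87 per share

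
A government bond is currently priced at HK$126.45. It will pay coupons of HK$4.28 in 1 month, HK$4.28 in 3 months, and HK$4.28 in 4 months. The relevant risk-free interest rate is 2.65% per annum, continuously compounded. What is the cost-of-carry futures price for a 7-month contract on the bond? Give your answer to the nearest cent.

PV(coupons) I = 4.28·e^(−0.0265·1/12) + 4.28·e^(−0.0265·3/12) + 4.28·e^(−0.0265·4/12)
I = 4.2706 + 4.2517 + 4.2424 = 12.7647
F = (S − I)·e^(rT) = (126.45 − 12.7647) · e^(0.0265·7/12)
= 113.6853 · e^0.015458 = 113.6853 × 1.015578 = HK$115.46

HK$115.46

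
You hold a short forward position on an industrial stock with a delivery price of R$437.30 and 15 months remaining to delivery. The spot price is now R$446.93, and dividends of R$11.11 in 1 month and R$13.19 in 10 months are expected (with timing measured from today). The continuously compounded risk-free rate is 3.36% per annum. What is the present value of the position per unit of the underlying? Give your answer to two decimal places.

PV(remaining dividends) I = 11.11·e^(−0.0336·1/12) + 13.19·e^(−0.0336·10/12) = 23.9047
Current forward F = (S − I)·e^(rT) = (446.93 − 23.9047)·e^(0.0336·15/12) = 423.0253 × 1.042894 = 441.1705
Value (long) = (F − K)·e^(−rT) = (441.1705 − 437.30) × 0.958870 = 3.7113
Short position value = −(long value) = -R$3.71

-R$3.71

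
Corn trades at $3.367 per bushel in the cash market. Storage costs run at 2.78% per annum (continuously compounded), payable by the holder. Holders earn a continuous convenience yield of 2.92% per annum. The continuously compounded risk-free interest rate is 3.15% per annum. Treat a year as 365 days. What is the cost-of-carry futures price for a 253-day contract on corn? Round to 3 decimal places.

$3.438 per bushel

Net carry = r + u − y = 0.0315 + 0.0278 − 0.0292 = 0.0301
F = S·e^((r+u−y)T) = 3.367 · e^(0.0301 × 253/365) = 3.367 · e^0.020864
= 3.367 × 1.021083 = $3.438 per bushel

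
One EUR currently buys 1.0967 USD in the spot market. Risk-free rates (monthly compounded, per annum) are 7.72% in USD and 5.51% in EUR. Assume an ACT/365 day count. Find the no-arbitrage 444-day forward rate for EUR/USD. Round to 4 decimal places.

1.1264

By covered interest parity, F = S · (1+r_USD/12)^(12T) / (1+r_EUR/12)^(12T)
= 1.0967 × 1.098129 / 1.069159 = 1.0967 × 1.027096
F = 1.1264 USD per EUR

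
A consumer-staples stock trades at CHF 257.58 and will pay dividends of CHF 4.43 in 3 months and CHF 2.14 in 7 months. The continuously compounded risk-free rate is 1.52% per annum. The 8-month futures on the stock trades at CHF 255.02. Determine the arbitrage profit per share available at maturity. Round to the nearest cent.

CHF 1.42 per share

PV(dividends) I = 4.43·e^(−0.0152·3/12) + 2.14·e^(−0.0152·7/12) = 6.5343
Fair futures F* = (S − I)·e^(rT) = (257.58 − 6.5343)·e^0.010133 = 251.0457 × 1.010185 = 253.6026
Market CHF 255.02 > fair 253.6026: forward overpriced → cash-and-carry (borrow at r, buy the stock and collect the dividends, short the forward).
Profit at T = |F_mkt − F*| = |255.02 − 253.6026| = CHF 1.42 per share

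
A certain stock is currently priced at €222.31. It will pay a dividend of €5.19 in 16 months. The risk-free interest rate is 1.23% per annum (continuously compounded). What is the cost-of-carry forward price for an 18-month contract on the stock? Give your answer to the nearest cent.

€221.25

PV(dividends) I = 5.19·e^(−0.0123·16/12)
I = 5.1056
F = (S − I)·e^(rT) = (222.31 − 5.1056) · e^(0.0123·18/12)
= 217.2044 · e^0.018450 = 217.2044 × 1.018621 = €221.25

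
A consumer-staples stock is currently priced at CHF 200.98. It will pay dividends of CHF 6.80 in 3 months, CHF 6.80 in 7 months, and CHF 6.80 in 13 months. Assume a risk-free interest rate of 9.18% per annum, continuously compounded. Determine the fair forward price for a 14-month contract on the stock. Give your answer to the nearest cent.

CHF 202.28

PV(dividends) I = 6.80·e^(−0.0918·3/12) + 6.80·e^(−0.0918·7/12) + 6.80·e^(−0.0918·13/12)
I = 6.6457 + 6.4454 + 6.1563 = 19.2474
F = (S − I)·e^(rT) = (200.98 − 19.2474) · e^(0.0918·14/12)
= 181.7326 · e^0.107100 = 181.7326 × 1.113046 = CHF 202.28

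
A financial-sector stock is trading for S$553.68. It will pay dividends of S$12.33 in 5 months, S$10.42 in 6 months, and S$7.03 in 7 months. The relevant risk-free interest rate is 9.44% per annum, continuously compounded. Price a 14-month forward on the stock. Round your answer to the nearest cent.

S$586.38

PV(dividends) I = 12.33·e^(−0.0944·5/12) + 10.42·e^(−0.0944·6/12) + 7.03·e^(−0.0944·7/12)
I = 11.8544 + 9.9396 + 6.6533 = 28.4473
F = (S − I)·e^(rT) = (553.68 − 28.4473) · e^(0.0944·14/12)
= 525.2327 · e^0.110133 = 525.2327 × 1.116427 = S$586.38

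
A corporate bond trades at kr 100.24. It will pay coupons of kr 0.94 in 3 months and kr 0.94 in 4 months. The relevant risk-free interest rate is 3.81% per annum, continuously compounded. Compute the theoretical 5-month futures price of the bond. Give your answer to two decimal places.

kr 99.96

PV(coupons) I = 0.94·e^(−0.0381·3/12) + 0.94·e^(−0.0381·4/12)
I = 0.9311 + 0.9281 = 1.8592
F = (S − I)·e^(rT) = (100.24 − 1.8592) · e^(0.0381·5/12)
= 98.3808 · e^0.015875 = 98.3808 × 1.016002 = kr 99.96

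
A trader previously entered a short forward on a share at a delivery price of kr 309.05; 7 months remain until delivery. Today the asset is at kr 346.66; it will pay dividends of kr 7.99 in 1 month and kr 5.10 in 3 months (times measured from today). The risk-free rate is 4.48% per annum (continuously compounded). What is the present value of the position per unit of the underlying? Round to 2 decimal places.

-kr 32.58

PV(remaining dividends) I = 7.99·e^(−0.0448·1/12) + 5.10·e^(−0.0448·3/12) = 13.0034
Current forward F = (S − I)·e^(rT) = (346.66 − 13.0034)·e^(0.0448·7/12) = 333.6566 × 1.026478 = 342.4912
Value (long) = (F − K)·e^(−rT) = (342.4912 − 309.05) × 0.974205 = 32.5786
Short position value = −(long value) = -kr 32.58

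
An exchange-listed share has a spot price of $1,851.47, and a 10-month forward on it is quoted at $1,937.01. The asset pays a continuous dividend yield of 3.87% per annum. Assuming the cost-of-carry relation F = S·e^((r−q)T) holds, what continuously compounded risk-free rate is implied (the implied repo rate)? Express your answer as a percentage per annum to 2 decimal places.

9.29%

From F = S·e^((r−q)T): (r − q) = ln(F/S)/T
ln(1937.01/1851.47) = ln(1.046201) = 0.045166
(r − q) = 0.045166 / (10/12) = 0.054199
r = ln(F/S)/T + q = 0.054199 + 0.0387 = 0.092899
r = 9.29%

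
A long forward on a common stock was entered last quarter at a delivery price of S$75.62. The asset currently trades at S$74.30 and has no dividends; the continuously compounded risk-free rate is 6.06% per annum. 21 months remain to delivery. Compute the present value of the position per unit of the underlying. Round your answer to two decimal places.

S$6.29

Current fair forward for the remaining 21 months: F = S·e^(r·T), r = 0.0606
F = 74.30 · e^(0.0606 × 21/12) = 74.30 × 1.111877 = 82.6125
Value of long forward = (F − K)·e^(−rT) = (82.6125 − 75.62) · e^(−0.0606·21/12)
= 6.9925 × 0.899380 = 6.29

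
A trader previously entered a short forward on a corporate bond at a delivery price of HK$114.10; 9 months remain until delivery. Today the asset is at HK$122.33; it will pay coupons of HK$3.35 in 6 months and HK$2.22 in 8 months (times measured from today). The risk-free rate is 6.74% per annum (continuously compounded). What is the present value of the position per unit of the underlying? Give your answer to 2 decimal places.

-HK$8.49

PV(remaining coupons) I = 3.35·e^(−0.0674·6/12) + 2.22·e^(−0.0674·8/12) = 5.3614
Current forward F = (S − I)·e^(rT) = (122.33 − 5.3614)·e^(0.0674·9/12) = 116.9686 × 1.051849 = 123.0333
Value (long) = (F − K)·e^(−rT) = (123.0333 − 114.10) × 0.950706 = 8.4929
Short position value = −(long value) = -HK$8.49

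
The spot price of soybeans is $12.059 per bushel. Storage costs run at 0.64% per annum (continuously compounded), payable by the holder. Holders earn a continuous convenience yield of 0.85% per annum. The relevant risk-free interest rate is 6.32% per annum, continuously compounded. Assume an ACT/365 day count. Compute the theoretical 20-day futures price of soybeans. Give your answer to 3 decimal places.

$12.099 per bushel

Net carry = r + u − y = 0.0632 + 0.0064 − 0.0085 = 0.0611
F = S·e^((r+u−y)T) = 12.059 · e^(0.0611 × 20/365) = 12.059 · e^0.003348
= 12.059 × 1.003354 = $12.099 per bushel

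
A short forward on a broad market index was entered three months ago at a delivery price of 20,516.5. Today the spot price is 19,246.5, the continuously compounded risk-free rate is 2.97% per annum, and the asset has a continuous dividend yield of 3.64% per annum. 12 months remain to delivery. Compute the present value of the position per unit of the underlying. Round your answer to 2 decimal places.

1357.60

Current fair forward for the remaining 12 months: F = S·e^((r − q)·T), (r − q) = 0.0297 − 0.0364 = -0.0067
F = 19246.5 · e^(-0.0067 × 12/12) = 19246.5 × 0.99332239 = 19117.9794
Value of long forward = (F − K)·e^(−rT) = (19117.9794 − 20516.5) · e^(−0.0297·12/12)
= -1398.5206 × 0.97073671 = -1357.60
Short position value = −(long value) = 1357.60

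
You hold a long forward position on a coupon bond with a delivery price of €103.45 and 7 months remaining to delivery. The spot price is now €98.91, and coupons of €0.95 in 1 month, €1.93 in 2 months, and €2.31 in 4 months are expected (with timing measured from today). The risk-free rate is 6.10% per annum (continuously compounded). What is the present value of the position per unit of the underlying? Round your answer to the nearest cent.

PV(remaining coupons) I = 0.95·e^(−0.0610·1/12) + 1.93·e^(−0.0610·2/12) + 2.31·e^(−0.0610·4/12) = 5.1192
Current forward F = (S − I)·e^(rT) = (98.91 − 5.1192)·e^(0.0610·7/12) = 93.7908 × 1.036224 = 97.1883
Value (long) = (F − K)·e^(−rT) = (97.1883 − 103.45) × 0.965042 = -6.0428
Value = -€6.04

-€6.04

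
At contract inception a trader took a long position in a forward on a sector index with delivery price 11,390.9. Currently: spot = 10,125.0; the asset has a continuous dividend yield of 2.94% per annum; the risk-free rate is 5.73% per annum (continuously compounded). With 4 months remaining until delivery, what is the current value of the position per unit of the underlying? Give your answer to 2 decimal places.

Current fair forward for the remaining 4 months: F = S·e^((r − q)·T), (r − q) = 0.0573 − 0.0294 = 0.0279
F = 10125.0 · e^(0.0279 × 4/12) = 10125.0 × 1.00934338 = 10219.6017
Value of long forward = (F − K)·e^(−rT) = (10219.6017 − 11390.9) · e^(−0.0573·4/12)
= -1171.2983 × 0.98108125 = -1149.14

-1149.14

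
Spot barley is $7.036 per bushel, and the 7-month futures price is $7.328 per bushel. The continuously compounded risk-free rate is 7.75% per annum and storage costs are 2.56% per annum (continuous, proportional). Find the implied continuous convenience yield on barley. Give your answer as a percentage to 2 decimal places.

F = S·e^((r+u−y)T) ⇒ (r+u−y) = ln(F/S)/T
ln(7.328/7.036) = 0.040663; /T ⇒ 0.069708
y = r + u − ln(F/S)/T = 0.0775 + 0.0256 − 0.069708 = 0.033392
y = 3.34%

3.34%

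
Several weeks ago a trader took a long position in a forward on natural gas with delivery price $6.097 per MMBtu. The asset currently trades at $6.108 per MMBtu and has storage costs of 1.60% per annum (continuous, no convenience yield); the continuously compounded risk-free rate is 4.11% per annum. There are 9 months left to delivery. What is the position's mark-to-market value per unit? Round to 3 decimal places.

$0.270 per MMBtu

Current fair forward for the remaining 9 months: F = S·e^((r + u)·T), (r + u) = 0.0411 + 0.0160 = 0.0571
F = 6.108 · e^(0.0571 × 9/12) = 6.108 × 1.043755 = 6.3753
Value of long forward = (F − K)·e^(−rT) = (6.3753 − 6.097) · e^(−0.0411·9/12)
= 0.2783 × 0.969645 = 0.270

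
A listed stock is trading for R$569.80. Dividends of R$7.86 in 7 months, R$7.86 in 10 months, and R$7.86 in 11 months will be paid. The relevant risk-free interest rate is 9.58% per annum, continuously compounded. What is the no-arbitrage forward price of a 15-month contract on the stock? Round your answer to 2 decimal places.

PV(dividends) I = 7.86·e^(−0.0958·7/12) + 7.86·e^(−0.0958·10/12) + 7.86·e^(−0.0958·11/12)
I = 7.4328 + 7.2569 + 7.1992 = 21.8889
F = (S − I)·e^(rT) = (569.80 − 21.8889) · e^(0.0958·15/12)
= 547.9111 · e^0.119750 = 547.9111 × 1.127215 = R$617.61

R$617.61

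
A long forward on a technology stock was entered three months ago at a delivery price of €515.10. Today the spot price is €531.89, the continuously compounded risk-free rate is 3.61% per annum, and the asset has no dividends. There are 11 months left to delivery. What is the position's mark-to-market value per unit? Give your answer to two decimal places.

€33.56

Current fair forward for the remaining 11 months: F = S·e^(r·T), r = 0.0361
F = 531.89 · e^(0.0361 × 11/12) = 531.89 × 1.033645 = 549.7854
Value of long forward = (F − K)·e^(−rT) = (549.7854 − 515.10) · e^(−0.0361·11/12)
= 34.6854 × 0.967450 = 33.56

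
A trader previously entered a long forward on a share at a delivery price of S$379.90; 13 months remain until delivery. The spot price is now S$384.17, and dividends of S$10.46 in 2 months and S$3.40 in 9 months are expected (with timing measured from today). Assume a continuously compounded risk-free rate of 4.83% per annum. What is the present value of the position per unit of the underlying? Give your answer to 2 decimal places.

PV(remaining dividends) I = 10.46·e^(−0.0483·2/12) + 3.40·e^(−0.0483·9/12) = 13.6552
Current forward F = (S − I)·e^(rT) = (384.17 − 13.6552)·e^(0.0483·13/12) = 370.5148 × 1.053718 = 390.4181
Value (long) = (F − K)·e^(−rT) = (390.4181 − 379.90) × 0.949020 = 9.9819
Value = S$9.98

S$9.98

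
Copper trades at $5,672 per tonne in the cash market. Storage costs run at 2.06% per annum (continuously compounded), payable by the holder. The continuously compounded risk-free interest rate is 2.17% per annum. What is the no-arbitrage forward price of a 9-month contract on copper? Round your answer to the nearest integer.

Net carry = r + u − y = 0.0217 + 0.0206 − 0.0000 = 0.0423
F = S·e^((r+u−y)T) = 5672 · e^(0.0423 × 9/12) = 5672 · e^0.031725
= 5672 × 1.032234 = $5,855 per tonne

$5,855 per tonne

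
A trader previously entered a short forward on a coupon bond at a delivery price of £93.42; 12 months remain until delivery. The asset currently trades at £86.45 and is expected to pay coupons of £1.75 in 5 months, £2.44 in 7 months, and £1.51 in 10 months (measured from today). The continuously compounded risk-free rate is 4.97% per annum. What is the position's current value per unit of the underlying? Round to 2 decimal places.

PV(remaining coupons) I = 1.75·e^(−0.0497·5/12) + 2.44·e^(−0.0497·7/12) + 1.51·e^(−0.0497·10/12) = 5.5331
Current forward F = (S − I)·e^(rT) = (86.45 − 5.5331)·e^(0.0497·12/12) = 80.9169 × 1.050956 = 85.0401
Value (long) = (F − K)·e^(−rT) = (85.0401 − 93.42) × 0.951515 = -7.9736
Short position value = −(long value) = £7.97

£7.97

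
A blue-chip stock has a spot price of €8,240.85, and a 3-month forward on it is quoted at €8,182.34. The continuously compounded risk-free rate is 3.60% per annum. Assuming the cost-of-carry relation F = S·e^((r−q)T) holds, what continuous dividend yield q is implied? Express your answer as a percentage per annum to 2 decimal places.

From F = S·e^((r−q)T): (r − q) = ln(F/S)/T
ln(8182.34/8240.85) = ln(0.992900) = -0.007125
(r − q) = -0.007125 / (3/12) = -0.028500
q = r − ln(F/S)/T = 0.0360 + 0.028500 = 0.064500
q = 6.45%

6.45%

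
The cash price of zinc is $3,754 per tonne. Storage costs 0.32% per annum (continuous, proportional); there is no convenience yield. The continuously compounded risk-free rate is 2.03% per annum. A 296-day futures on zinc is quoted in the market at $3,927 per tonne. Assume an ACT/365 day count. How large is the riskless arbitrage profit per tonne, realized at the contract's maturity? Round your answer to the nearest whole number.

$101 per tonne

Fair futures: F* = S·e^(carry·T), with carry = (r + u) = 0.0203 + 0.0032 = 0.0235
F* = 3754 · e^(0.0235 × 296/365) = 3754 · e^0.019058 = 3754 × 1.019241 = $3826.2307
Market $3927 > fair $3826.2307: forward overpriced → cash-and-carry (buy spot, short the forward).
At maturity, profit = |F_mkt − F*| = |3927 − 3826.2307| = $101 per tonne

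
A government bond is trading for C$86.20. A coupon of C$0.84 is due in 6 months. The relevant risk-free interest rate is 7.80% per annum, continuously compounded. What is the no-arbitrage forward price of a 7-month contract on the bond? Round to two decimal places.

PV(coupons) I = 0.84·e^(−0.0780·6/12)
I = 0.8079
F = (S − I)·e^(rT) = (86.20 − 0.8079) · e^(0.0780·7/12)
= 85.3921 · e^0.045500 = 85.3921 × 1.046551 = C$89.37

C$89.37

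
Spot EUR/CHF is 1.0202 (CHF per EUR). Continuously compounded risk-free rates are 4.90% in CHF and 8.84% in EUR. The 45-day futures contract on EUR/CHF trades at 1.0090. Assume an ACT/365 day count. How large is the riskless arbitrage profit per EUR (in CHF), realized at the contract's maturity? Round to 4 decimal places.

0.0063 per EUR (in CHF)

Fair futures: F* = S·e^(carry·T), with carry = (r_CHF − r_EUR) = 0.0490 − 0.0884 = -0.0394
F* = 1.0202 · e^(-0.0394 × 45/365) = 1.0202 · e^-0.004858 = 1.0202 × 0.995154 = 1.0153
Market 1.0090 < fair 1.0153: forward underpriced → reverse cash-and-carry (short spot, go long the forward).
At maturity, profit = |F_mkt − F*| = |1.0090 − 1.0153| = 0.0063 per EUR (in CHF)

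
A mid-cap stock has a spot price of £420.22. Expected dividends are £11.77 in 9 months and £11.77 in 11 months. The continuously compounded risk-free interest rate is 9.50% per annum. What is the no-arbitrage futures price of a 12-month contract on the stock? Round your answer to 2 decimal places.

£438.18

PV(dividends) I = 11.77·e^(−0.0950·9/12) + 11.77·e^(−0.0950·11/12)
I = 10.9606 + 10.7884 = 21.7490
F = (S − I)·e^(rT) = (420.22 − 21.7490) · e^(0.0950·12/12)
= 398.4710 · e^0.095000 = 398.4710 × 1.099659 = £438.18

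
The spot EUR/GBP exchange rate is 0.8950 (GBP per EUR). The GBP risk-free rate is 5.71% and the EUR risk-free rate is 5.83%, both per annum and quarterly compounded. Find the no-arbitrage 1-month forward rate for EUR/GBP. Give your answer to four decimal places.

0.8949

By covered interest parity, F = S · (1+r_GBP/4)^(4T) / (1+r_EUR/4)^(4T)
= 0.8950 × 1.004736 / 1.004835 = 0.8950 × 0.999901
F = 0.8949 GBP per EUR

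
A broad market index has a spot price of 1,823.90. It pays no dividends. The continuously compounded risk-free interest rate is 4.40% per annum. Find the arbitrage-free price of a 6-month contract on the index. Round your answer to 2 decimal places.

1,864.47

F = S·e^(rT) = 1823.90 · e^(0.0440 × 6/12)
= 1823.90 · e^0.02200000 = 1823.90 × 1.02224378
F = 1,864.47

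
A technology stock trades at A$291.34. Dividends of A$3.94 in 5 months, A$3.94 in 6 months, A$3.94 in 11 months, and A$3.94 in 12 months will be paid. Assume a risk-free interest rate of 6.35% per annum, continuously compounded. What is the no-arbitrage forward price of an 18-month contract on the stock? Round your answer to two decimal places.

PV(dividends) I = 3.94·e^(−0.0635·5/12) + 3.94·e^(−0.0635·6/12) + 3.94·e^(−0.0635·11/12) + 3.94·e^(−0.0635·12/12)
I = 3.8371 + 3.8169 + 3.7172 + 3.6976 = 15.0688
F = (S − I)·e^(rT) = (291.34 − 15.0688) · e^(0.0635·18/12)
= 276.2712 · e^0.095250 = 276.2712 × 1.099934 = A$303.88

A$303.88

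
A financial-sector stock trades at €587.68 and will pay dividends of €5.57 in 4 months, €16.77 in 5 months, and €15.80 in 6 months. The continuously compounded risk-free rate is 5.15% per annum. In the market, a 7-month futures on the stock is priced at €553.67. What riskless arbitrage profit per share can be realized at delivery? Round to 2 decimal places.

PV(dividends) I = 5.57·e^(−0.0515·4/12) + 16.77·e^(−0.0515·5/12) + 15.80·e^(−0.0515·6/12) = 37.2875
Fair futures F* = (S − I)·e^(rT) = (587.68 − 37.2875)·e^0.030042 = 550.3925 × 1.030498 = 567.1784
Market €553.67 < fair 567.1784: forward underpriced → reverse cash-and-carry (short the stock, invest proceeds at r, pay the dividends, go long the forward).
Profit at T = |F_mkt − F*| = |553.67 − 567.1784| = €13.51 per share

€13.51 per share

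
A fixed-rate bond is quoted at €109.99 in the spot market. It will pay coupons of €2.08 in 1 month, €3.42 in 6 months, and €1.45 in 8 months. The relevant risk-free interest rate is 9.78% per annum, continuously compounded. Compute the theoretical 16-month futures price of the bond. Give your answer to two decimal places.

PV(coupons) I = 2.08·e^(−0.0978·1/12) + 3.42·e^(−0.0978·6/12) + 1.45·e^(−0.0978·8/12)
I = 2.0631 + 3.2568 + 1.3585 = 6.6784
F = (S − I)·e^(rT) = (109.99 − 6.6784) · e^(0.0978·16/12)
= 103.3116 · e^0.130400 = 103.3116 × 1.139284 = €117.70

€117.70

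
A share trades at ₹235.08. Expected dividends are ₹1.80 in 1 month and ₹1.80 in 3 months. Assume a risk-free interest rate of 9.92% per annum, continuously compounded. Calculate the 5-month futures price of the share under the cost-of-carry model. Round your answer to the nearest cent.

PV(dividends) I = 1.80·e^(−0.0992·1/12) + 1.80·e^(−0.0992·3/12)
I = 1.7852 + 1.7559 = 3.5411
F = (S − I)·e^(rT) = (235.08 − 3.5411) · e^(0.0992·5/12)
= 231.5389 · e^0.041333 = 231.5389 × 1.042199 = ₹241.31

₹241.31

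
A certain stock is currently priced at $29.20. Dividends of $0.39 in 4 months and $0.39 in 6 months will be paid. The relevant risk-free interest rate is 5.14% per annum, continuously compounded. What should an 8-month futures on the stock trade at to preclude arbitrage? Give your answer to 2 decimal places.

$29.43

PV(dividends) I = 0.39·e^(−0.0514·4/12) + 0.39·e^(−0.0514·6/12)
I = 0.3834 + 0.3801 = 0.7635
F = (S − I)·e^(rT) = (29.20 − 0.7635) · e^(0.0514·8/12)
= 28.4365 · e^0.034267 = 28.4365 × 1.034861 = $29.43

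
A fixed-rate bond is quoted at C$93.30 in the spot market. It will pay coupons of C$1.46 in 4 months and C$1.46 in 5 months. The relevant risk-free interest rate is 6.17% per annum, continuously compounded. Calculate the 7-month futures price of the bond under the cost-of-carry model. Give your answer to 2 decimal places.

PV(coupons) I = 1.46·e^(−0.0617·4/12) + 1.46·e^(−0.0617·5/12)
I = 1.4303 + 1.4229 = 2.8532
F = (S − I)·e^(rT) = (93.30 − 2.8532) · e^(0.0617·7/12)
= 90.4468 · e^0.035992 = 90.4468 × 1.036648 = C$93.76

C$93.76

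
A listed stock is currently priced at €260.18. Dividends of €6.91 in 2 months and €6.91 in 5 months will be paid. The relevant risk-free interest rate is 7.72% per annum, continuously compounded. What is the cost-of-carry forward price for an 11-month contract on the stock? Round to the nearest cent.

€264.76

PV(dividends) I = 6.91·e^(−0.0772·2/12) + 6.91·e^(−0.0772·5/12)
I = 6.8217 + 6.6913 = 13.5130
F = (S − I)·e^(rT) = (260.18 − 13.5130) · e^(0.0772·11/12)
= 246.6670 · e^0.070767 = 246.6670 × 1.073331 = €264.76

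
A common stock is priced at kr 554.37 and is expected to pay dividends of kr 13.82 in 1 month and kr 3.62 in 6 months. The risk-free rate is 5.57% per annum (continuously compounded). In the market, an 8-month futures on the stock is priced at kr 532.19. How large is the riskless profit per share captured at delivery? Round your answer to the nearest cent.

kr 25.22 per share

PV(dividends) I = 13.82·e^(−0.0557·1/12) + 3.62·e^(−0.0557·6/12) = 17.2766
Fair futures F* = (S − I)·e^(rT) = (554.37 − 17.2766)·e^0.037133 = 537.0934 × 1.037831 = 557.4122
Market kr 532.19 < fair 557.4122: forward underpriced → reverse cash-and-carry (short the stock, invest proceeds at r, pay the dividends, go long the forward).
Profit at T = |F_mkt − F*| = |532.19 − 557.4122| = kr 25.22 per share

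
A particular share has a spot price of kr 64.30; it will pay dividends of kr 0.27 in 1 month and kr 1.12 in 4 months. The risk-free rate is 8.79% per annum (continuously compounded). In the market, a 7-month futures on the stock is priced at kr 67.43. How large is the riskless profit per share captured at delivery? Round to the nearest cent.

kr 1.17 per share

PV(dividends) I = 0.27·e^(−0.0879·1/12) + 1.12·e^(−0.0879·4/12) = 1.3557
Fair futures F* = (S − I)·e^(rT) = (64.30 − 1.3557)·e^0.051275 = 62.9443 × 1.052612 = 66.2559
Market kr 67.43 > fair 66.2559: forward overpriced → cash-and-carry (borrow at r, buy the stock and collect the dividends, short the forward).
Profit at T = |F_mkt − F*| = |67.43 − 66.2559| = kr 1.17 per share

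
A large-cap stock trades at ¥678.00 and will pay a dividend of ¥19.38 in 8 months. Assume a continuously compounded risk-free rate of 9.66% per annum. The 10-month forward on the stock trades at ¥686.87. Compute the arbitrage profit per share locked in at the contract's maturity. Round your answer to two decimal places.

PV(dividends) I = 19.38·e^(−0.0966·8/12) = 18.1713
Fair forward F* = (S − I)·e^(rT) = (678.00 − 18.1713)·e^0.080500 = 659.8287 × 1.083829 = 715.1415
Market ¥686.87 < fair 715.1415: forward underpriced → reverse cash-and-carry (short the stock, invest proceeds at r, pay the dividends, go long the forward).
Profit at T = |F_mkt − F*| = |686.87 − 715.1415| = ¥28.27 per share

¥28.27 per share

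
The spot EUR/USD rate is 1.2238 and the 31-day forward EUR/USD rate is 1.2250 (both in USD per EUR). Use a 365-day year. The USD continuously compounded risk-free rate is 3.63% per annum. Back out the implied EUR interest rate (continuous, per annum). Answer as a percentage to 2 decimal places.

F = S·e^((r_USD − r_EUR)T) ⇒ r_EUR = r_USD − ln(F/S)/T
ln(1.2250/1.2238) = 0.000980; /(31/365) = 0.011539
r_EUR = 0.0363 − 0.011539 = 0.024761
r_EUR = 2.48%

2.48%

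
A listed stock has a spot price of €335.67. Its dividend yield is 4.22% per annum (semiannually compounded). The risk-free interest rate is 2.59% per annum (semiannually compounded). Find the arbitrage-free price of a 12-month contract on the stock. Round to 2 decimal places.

F = S · (1+r/2)^(2T) / (1+q/2)^(2T)
= 335.67 × 1.026068 / 1.042645 = 335.67 × 0.984101
F = €330.33

€330.33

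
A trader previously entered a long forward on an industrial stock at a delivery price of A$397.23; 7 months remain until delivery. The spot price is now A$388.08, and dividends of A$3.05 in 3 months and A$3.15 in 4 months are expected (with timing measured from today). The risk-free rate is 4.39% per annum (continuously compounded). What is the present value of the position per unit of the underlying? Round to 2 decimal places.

-A$5.23

PV(remaining dividends) I = 3.05·e^(−0.0439·3/12) + 3.15·e^(−0.0439·4/12) = 6.1209
Current forward F = (S − I)·e^(rT) = (388.08 − 6.1209)·e^(0.0439·7/12) = 381.9591 × 1.025939 = 391.8667
Value (long) = (F − K)·e^(−rT) = (391.8667 − 397.23) × 0.974717 = -5.2277
Value = -A$5.23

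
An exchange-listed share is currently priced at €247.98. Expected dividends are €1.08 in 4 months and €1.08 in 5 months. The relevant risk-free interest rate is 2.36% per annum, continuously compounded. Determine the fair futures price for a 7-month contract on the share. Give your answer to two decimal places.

€249.25

PV(dividends) I = 1.08·e^(−0.0236·4/12) + 1.08·e^(−0.0236·5/12)
I = 1.0715 + 1.0694 = 2.1409
F = (S − I)·e^(rT) = (247.98 − 2.1409) · e^(0.0236·7/12)
= 245.8391 · e^0.013767 = 245.8391 × 1.013862 = €249.25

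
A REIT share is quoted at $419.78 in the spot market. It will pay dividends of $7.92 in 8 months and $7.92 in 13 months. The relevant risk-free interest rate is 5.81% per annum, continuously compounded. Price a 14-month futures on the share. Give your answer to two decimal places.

PV(dividends) I = 7.92·e^(−0.0581·8/12) + 7.92·e^(−0.0581·13/12)
I = 7.6191 + 7.4369 = 15.0560
F = (S − I)·e^(rT) = (419.78 − 15.0560) · e^(0.0581·14/12)
= 404.7240 · e^0.067783 = 404.7240 × 1.070133 = $433.11

$433.11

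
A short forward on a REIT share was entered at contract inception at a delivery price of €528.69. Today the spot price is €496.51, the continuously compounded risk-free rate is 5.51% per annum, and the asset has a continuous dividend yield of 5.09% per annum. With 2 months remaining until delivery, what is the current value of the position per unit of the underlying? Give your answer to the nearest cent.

€31.54

Current fair forward for the remaining 2 months: F = S·e^((r − q)·T), (r − q) = 0.0551 − 0.0509 = 0.0042
F = 496.51 · e^(0.0042 × 2/12) = 496.51 × 1.000700 = 496.8576
Value of long forward = (F − K)·e^(−rT) = (496.8576 − 528.69) · e^(−0.0551·2/12)
= -31.8324 × 0.990859 = -31.54
Short position value = −(long value) = €31.54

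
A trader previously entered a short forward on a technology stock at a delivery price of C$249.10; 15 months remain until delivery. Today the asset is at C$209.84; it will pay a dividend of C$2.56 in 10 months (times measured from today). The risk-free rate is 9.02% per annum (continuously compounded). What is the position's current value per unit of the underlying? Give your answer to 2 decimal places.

C$15.07

PV(remaining dividends) I = 2.56·e^(−0.0902·10/12) = 2.3746
Current forward F = (S − I)·e^(rT) = (209.84 − 2.3746)·e^(0.0902·15/12) = 207.4654 × 1.119352 = 232.2268
Value (long) = (F − K)·e^(−rT) = (232.2268 − 249.10) × 0.893374 = -15.0741
Short position value = −(long value) = C$15.07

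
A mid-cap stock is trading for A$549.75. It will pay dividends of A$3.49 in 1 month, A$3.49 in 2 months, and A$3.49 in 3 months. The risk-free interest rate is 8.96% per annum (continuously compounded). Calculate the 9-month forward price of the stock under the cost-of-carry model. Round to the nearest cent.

PV(dividends) I = 3.49·e^(−0.0896·1/12) + 3.49·e^(−0.0896·2/12) + 3.49·e^(−0.0896·3/12)
I = 3.4640 + 3.4383 + 3.4127 = 10.3150
F = (S − I)·e^(rT) = (549.75 − 10.3150) · e^(0.0896·9/12)
= 539.4350 · e^0.067200 = 539.4350 × 1.069509 = A$576.93

A$576.93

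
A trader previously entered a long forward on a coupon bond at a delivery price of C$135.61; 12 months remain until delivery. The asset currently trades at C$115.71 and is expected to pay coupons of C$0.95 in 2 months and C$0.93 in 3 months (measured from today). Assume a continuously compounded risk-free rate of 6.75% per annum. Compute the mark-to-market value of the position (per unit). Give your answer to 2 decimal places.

-C$12.90

PV(remaining coupons) I = 0.95·e^(−0.0675·2/12) + 0.93·e^(−0.0675·3/12) = 1.8538
Current forward F = (S − I)·e^(rT) = (115.71 − 1.8538)·e^(0.0675·12/12) = 113.8562 × 1.069830 = 121.8068
Value (long) = (F − K)·e^(−rT) = (121.8068 − 135.61) × 0.934728 = -12.9022
Value = -C$12.90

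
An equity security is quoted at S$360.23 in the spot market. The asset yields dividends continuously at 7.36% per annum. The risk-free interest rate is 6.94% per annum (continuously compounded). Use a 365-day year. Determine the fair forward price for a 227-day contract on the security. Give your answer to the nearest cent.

F = S·e^((r − q)T) = 360.23 · e^((0.0694 − 0.0736) × 227/365)
= 360.23 · e^-0.002612 = 360.23 × 0.997391
F = S$359.29

S$359.29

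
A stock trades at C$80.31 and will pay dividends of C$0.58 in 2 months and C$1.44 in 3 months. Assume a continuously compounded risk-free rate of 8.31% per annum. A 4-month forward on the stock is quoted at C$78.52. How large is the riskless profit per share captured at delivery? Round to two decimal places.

PV(dividends) I = 0.58·e^(−0.0831·2/12) + 1.44·e^(−0.0831·3/12) = 1.9824
Fair forward F* = (S − I)·e^(rT) = (80.31 − 1.9824)·e^0.027700 = 78.3276 × 1.028087 = 80.5276
Market C$78.52 < fair 80.5276: forward underpriced → reverse cash-and-carry (short the stock, invest proceeds at r, pay the dividends, go long the forward).
Profit at T = |F_mkt − F*| = |78.52 − 80.5276| = C$2.01 per share

C$2.01 per share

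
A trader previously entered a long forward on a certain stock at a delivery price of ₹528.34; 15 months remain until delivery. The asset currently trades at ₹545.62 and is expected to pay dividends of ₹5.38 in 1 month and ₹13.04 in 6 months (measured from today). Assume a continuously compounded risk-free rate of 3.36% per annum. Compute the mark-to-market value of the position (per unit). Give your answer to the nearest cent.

PV(remaining dividends) I = 5.38·e^(−0.0336·1/12) + 13.04·e^(−0.0336·6/12) = 18.1877
Current forward F = (S − I)·e^(rT) = (545.62 − 18.1877)·e^(0.0336·15/12) = 527.4323 × 1.042894 = 550.0560
Value (long) = (F − K)·e^(−rT) = (550.0560 − 528.34) × 0.958870 = 20.8228
Value = ₹20.82

₹20.82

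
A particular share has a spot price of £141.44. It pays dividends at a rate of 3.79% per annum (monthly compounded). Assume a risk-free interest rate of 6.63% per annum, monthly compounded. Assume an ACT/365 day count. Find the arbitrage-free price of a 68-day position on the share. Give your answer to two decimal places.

F = S · (1+r/12)^(12T) / (1+q/12)^(12T)
= 141.44 × 1.012394 / 1.007075 = 141.44 × 1.005282
F = £142.19

£142.19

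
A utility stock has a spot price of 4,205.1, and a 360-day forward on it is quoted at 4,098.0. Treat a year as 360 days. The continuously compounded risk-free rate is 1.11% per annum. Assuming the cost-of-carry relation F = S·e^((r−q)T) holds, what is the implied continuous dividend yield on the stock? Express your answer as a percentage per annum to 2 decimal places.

From F = S·e^((r−q)T): (r − q) = ln(F/S)/T
ln(4098.0/4205.1) = ln(0.974531) = -0.025799
(r − q) = -0.025799 / (360/360) = -0.025799
q = r − ln(F/S)/T = 0.0111 + 0.025799 = 0.036899
q = 3.69%

3.69%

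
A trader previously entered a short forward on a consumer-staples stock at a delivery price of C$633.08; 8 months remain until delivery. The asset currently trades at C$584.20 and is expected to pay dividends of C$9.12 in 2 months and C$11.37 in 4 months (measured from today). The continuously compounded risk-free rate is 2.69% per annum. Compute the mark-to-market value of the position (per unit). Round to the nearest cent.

PV(remaining dividends) I = 9.12·e^(−0.0269·2/12) + 11.37·e^(−0.0269·4/12) = 20.3477
Current forward F = (S − I)·e^(rT) = (584.20 − 20.3477)·e^(0.0269·8/12) = 563.8523 × 1.018095 = 574.0552
Value (long) = (F − K)·e^(−rT) = (574.0552 − 633.08) × 0.982227 = -57.9758
Short position value = −(long value) = C$57.98

C$57.98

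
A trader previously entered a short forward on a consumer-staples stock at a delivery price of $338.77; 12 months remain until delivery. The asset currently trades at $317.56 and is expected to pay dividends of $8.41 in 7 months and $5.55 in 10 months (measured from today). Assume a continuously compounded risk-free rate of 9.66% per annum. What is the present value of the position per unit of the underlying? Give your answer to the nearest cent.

PV(remaining dividends) I = 8.41·e^(−0.0966·7/12) + 5.55·e^(−0.0966·10/12) = 13.0699
Current forward F = (S − I)·e^(rT) = (317.56 − 13.0699)·e^(0.0966·12/12) = 304.4901 × 1.101420 = 335.3715
Value (long) = (F − K)·e^(−rT) = (335.3715 − 338.77) × 0.907919 = -3.0856
Short position value = −(long value) = $3.09

$3.09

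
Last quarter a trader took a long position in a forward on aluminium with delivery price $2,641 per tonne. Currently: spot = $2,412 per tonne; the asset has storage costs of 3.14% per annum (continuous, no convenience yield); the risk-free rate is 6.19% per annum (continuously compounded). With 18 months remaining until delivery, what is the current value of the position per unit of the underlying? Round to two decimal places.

Current fair forward for the remaining 18 months: F = S·e^((r + u)·T), (r + u) = 0.0619 + 0.0314 = 0.0933
F = 2412 · e^(0.0933 × 18/12) = 2412 × 1.15021629 = 2774.3217
Value of long forward = (F − K)·e^(−rT) = (2774.3217 − 2641) · e^(−0.0619·18/12)
= 133.3217 × 0.91133019 = 121.50

$121.50 per tonne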